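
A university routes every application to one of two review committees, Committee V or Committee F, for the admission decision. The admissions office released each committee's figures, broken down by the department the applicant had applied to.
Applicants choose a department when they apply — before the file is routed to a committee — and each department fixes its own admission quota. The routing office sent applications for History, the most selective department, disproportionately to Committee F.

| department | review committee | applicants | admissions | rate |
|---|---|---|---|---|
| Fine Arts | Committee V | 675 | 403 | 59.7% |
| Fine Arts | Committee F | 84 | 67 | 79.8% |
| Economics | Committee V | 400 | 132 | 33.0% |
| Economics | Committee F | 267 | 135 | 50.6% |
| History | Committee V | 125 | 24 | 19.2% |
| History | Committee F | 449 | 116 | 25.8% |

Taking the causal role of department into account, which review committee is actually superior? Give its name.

Committee F

The department-specific comparison favours Committee F throughout, but the pooled figures favour Committee V. The question is whether to condition on department.
The imbalance in department arose from how applicants were allocated, not from anything the review committee did; and department independently affects the outcome. The pooled gap is confounded — condition on department.
Within each level — Fine Arts: 59.7% vs 79.8%; Economics: 33.0% vs 50.6%; History: 19.2% vs 25.8% — Committee F is higher every time.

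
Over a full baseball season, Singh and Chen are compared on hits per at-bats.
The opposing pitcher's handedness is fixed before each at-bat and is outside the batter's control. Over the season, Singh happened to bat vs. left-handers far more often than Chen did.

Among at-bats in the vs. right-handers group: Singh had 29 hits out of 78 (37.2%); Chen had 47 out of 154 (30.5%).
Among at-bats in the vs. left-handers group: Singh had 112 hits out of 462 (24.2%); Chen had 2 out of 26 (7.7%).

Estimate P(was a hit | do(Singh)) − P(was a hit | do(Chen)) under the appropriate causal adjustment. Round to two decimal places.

Pitcher handedness is set before the player has any effect — it is not caused by the player — and it independently drives the outcome. That makes it a confounder, so the causal comparison is within pitcher handedness levels.
Adjusting over the population distribution of pitcher handedness: 0.322·(0.372−0.305) + 0.678·(0.242−0.077) = +0.134.

+0.13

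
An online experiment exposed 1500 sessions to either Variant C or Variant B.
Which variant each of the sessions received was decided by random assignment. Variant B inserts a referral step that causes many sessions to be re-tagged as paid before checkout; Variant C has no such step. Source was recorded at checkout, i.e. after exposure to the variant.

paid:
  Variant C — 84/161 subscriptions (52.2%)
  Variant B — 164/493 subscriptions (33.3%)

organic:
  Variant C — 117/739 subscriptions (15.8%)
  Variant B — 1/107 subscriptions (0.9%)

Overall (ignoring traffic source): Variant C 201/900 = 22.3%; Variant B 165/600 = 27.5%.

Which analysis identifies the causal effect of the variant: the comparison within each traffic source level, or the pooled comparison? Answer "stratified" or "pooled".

pooled

The distribution of traffic source is itself part of what the variant does — it is an intermediate outcome. Holding it fixed would remove that part of the effect; the total effect is the pooled difference.
Pooled: Variant C 22.3% vs Variant B 27.5%; Variant B is higher overall.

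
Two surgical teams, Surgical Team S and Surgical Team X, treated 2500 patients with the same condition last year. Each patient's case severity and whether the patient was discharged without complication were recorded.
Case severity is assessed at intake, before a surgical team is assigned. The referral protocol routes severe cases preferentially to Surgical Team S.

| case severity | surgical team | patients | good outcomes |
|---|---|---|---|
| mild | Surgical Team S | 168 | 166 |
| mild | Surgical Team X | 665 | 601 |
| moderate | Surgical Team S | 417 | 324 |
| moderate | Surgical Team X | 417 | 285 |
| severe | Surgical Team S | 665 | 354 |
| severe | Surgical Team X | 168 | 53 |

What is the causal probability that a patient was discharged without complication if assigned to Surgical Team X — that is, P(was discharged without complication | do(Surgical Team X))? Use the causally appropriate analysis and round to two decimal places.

0.63

The imbalance in case severity arose from how patients were allocated, not from anything the surgical team did; and case severity independently affects the outcome. The pooled gap is confounded — condition on case severity.
Standardising Surgical Team X to the population case severity mix: 0.333·601/665 + 0.334·285/417 + 0.333·53/168 = 0.634.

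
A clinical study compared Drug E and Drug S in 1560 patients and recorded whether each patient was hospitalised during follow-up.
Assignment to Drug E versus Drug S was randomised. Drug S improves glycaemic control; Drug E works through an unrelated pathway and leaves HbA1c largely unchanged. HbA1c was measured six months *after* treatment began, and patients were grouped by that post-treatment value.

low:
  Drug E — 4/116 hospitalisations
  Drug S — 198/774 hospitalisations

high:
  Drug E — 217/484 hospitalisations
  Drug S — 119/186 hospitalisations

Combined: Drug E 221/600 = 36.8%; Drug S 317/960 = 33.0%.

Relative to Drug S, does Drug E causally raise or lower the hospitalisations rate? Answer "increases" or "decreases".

increases

The stratified and pooled comparisons disagree (Drug E wins within each HbA1c; Drug S wins overall), so the answer turns on the causal role of HbA1c.
HbA1c is downstream of the drug. One should not condition on a consequence of treatment, so the overall rates are the right comparison.
Pooled: Drug E 36.8% vs Drug S 33.0%; Drug S is lower overall.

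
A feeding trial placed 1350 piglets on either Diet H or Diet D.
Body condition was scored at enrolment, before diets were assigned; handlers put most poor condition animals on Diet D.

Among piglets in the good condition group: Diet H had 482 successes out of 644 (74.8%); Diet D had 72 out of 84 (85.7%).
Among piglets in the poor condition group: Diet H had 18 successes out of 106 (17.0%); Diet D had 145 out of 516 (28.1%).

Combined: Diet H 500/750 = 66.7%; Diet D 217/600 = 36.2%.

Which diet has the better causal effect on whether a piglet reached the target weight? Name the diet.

Within every starting body condition level Diet D has the higher rate, yet pooled Diet H does — Simpson's reversal.
The imbalance in starting body condition arose from how piglets were allocated, not from anything the diet did; and starting body condition independently affects the outcome. The pooled gap is confounded — condition on starting body condition.
Within each level — good condition: 74.8% vs 85.7%; poor condition: 17.0% vs 28.1% — Diet D is higher every time.

Diet D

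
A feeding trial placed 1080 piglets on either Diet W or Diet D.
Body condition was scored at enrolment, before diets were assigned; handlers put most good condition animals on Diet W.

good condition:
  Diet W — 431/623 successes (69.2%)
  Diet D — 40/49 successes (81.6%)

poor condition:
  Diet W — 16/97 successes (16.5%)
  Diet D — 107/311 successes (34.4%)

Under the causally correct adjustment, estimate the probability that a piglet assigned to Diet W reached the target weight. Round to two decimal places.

Starting body condition differs across diets for reasons unrelated to any effect of the diet itself, and it separately predicts the outcome — a classic confounder. We must compare within starting body condition levels.
Standardising Diet W to the population starting body condition mix: 0.622·431/623 + 0.378·16/97 = 0.493.

0.49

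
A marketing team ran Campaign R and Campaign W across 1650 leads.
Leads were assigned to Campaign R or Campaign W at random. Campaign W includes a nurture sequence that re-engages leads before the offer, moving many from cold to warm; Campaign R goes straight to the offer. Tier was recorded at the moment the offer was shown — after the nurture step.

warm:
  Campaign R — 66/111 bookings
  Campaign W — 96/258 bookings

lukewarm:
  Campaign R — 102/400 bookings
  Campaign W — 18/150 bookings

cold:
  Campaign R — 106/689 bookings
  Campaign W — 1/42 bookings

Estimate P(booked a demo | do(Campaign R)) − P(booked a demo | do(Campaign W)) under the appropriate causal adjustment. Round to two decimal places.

Stratifying would compare campaigns among leads the campaigns themselves sorted into engagement tier groups — a form of selection on an intermediate. The unconditioned pooled rates give the total causal effect.
The causal difference is the pooled difference: 0.228 − 0.256 = -0.027.

-0.03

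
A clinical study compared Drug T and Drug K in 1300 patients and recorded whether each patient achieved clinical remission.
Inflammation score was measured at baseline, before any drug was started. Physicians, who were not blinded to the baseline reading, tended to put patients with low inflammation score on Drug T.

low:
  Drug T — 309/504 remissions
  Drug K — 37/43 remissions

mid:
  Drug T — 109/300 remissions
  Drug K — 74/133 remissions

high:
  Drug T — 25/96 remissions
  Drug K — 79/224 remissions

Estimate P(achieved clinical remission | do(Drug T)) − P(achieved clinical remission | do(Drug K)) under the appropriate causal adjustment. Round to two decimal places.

Since inflammation score is a pre-existing factor (not a product of the drug) and it affects the outcome on its own, it is a confounder. The stratified rates, not the pooled rate, identify the causal effect.
Adjusting over the population distribution of inflammation score: 0.421·(0.613−0.860) + 0.333·(0.363−0.556) + 0.246·(0.260−0.353) = -0.191.

-0.19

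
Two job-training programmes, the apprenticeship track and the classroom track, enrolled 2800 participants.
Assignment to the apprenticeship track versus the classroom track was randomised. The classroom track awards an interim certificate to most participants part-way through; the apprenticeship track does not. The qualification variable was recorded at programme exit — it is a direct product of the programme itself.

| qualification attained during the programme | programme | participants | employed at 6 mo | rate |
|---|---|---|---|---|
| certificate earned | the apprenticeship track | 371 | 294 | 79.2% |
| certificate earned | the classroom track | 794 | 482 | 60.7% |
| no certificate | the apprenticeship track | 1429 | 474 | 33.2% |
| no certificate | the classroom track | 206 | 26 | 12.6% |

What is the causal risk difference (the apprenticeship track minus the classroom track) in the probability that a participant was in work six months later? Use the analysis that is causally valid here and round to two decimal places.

Qualification attained during the programme is downstream of the programme. One should not condition on a consequence of treatment, so the overall rates are the right comparison.
The causal difference is the pooled difference: 0.427 − 0.508 = -0.081.

-0.08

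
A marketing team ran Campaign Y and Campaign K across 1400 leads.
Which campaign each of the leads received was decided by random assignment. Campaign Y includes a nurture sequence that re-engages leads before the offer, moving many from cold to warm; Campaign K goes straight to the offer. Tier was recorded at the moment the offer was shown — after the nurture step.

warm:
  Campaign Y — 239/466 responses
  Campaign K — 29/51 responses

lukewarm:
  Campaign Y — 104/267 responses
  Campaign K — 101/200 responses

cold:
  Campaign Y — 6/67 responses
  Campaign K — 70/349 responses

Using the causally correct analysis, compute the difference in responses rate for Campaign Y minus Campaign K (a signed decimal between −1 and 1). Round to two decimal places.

+0.10

Engagement tier is recorded after the campaign and is itself shifted by it — it sits on the causal path from campaign to outcome. Conditioning on a mediator would strip out part of the effect we want; the pooled comparison gives the total causal effect.
The causal difference is the pooled difference: 0.436 − 0.333 = +0.103.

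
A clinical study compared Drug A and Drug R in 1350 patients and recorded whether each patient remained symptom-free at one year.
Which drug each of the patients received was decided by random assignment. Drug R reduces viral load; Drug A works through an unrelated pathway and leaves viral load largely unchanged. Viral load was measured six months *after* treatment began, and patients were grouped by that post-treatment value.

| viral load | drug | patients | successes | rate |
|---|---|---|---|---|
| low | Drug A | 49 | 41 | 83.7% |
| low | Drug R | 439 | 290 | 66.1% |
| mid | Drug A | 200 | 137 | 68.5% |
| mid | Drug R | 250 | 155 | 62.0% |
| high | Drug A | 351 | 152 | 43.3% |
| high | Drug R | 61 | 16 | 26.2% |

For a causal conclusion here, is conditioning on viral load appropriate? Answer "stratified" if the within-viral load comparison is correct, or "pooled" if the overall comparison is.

pooled

The distribution of viral load is itself part of what the drug does — it is an intermediate outcome. Holding it fixed would remove that part of the effect; the total effect is the pooled difference.
Pooled: Drug A 55.0% vs Drug R 61.5%; Drug R is higher overall.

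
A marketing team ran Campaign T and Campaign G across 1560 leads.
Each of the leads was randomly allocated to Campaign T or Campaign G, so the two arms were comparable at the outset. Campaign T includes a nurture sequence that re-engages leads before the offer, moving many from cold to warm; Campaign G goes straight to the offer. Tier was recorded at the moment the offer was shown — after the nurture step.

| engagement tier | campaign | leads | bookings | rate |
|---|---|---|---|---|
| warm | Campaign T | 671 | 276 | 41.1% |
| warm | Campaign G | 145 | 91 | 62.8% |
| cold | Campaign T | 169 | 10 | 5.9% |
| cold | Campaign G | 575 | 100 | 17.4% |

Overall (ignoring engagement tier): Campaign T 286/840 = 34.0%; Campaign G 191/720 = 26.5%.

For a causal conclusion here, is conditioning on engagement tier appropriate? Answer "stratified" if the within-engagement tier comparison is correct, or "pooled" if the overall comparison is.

pooled

Engagement tier lies on the pathway campaign → engagement tier → outcome, so adjusting for it blocks the indirect effect. For the total causal effect of campaign, use the unadjusted pooled rates.
Pooled: Campaign T 34.0% vs Campaign G 26.5%; Campaign T is higher overall.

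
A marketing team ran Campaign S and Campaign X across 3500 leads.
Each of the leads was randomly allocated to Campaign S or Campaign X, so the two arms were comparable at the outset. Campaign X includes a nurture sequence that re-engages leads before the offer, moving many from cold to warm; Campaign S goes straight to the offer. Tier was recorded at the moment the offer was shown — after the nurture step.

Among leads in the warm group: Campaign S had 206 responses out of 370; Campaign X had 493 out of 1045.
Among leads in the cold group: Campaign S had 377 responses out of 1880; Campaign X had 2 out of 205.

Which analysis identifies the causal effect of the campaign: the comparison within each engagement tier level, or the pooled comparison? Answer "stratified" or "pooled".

Engagement tier is downstream of the campaign. One should not condition on a consequence of treatment, so the overall rates are the right comparison.
Pooled: Campaign S 25.9% vs Campaign X 39.6%; Campaign X is higher overall.

pooled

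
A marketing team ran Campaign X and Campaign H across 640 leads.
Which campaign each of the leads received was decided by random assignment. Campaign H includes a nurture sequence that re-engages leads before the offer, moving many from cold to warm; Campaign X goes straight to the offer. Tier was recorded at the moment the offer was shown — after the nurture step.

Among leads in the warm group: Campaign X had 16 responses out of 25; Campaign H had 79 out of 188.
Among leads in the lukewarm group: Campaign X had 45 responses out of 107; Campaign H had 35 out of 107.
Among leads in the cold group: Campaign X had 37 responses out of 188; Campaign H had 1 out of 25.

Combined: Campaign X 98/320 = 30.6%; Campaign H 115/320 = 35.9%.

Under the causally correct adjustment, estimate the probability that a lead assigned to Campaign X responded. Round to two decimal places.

0.31

Engagement tier is recorded after the campaign and is itself shifted by it — it sits on the causal path from campaign to outcome. Conditioning on a mediator would strip out part of the effect we want; the pooled comparison gives the total causal effect.
So P(outcome | do(Campaign X)) is just the pooled rate for Campaign X: 98/320 = 0.306.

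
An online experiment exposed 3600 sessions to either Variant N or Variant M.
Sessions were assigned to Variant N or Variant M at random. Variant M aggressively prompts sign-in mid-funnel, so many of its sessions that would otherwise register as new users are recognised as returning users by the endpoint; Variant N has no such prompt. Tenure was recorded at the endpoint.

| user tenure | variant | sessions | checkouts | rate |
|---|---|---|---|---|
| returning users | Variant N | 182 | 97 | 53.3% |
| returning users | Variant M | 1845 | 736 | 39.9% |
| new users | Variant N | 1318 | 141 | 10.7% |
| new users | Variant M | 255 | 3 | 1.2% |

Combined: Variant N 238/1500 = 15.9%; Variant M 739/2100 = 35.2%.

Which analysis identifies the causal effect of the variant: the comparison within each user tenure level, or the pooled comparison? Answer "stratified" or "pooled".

User tenure is recorded after the variant and is itself shifted by it — it sits on the causal path from variant to outcome. Conditioning on a mediator would strip out part of the effect we want; the pooled comparison gives the total causal effect.
Pooled: Variant N 15.9% vs Variant M 35.2%; Variant M is higher overall.

pooled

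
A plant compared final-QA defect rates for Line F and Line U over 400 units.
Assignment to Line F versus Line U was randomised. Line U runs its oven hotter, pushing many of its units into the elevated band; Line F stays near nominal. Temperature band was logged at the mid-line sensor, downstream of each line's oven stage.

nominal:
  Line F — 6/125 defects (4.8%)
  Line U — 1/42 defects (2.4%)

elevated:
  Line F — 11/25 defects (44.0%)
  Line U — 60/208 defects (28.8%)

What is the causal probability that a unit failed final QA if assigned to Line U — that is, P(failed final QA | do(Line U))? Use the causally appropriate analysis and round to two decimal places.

Stratifying would compare lines among units the lines themselves sorted into in-process temperature band groups — a form of selection on an intermediate. The unconditioned pooled rates give the total causal effect.
So P(outcome | do(Line U)) is just the pooled rate for Line U: 61/250 = 0.244.

0.24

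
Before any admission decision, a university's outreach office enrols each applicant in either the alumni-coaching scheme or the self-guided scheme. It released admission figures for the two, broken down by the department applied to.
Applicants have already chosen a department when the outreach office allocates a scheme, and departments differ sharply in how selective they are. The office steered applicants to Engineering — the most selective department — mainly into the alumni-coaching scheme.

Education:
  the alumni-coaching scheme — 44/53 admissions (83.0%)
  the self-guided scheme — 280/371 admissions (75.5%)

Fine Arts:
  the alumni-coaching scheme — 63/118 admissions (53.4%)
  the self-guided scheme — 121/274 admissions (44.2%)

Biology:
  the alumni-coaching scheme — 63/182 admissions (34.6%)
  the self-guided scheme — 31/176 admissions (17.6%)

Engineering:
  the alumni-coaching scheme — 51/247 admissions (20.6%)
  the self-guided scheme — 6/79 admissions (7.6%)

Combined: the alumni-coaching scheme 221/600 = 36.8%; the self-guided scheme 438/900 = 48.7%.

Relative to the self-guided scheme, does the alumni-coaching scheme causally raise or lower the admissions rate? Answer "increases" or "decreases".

The imbalance in department arose from how applicants were allocated, not from anything the outreach scheme did; and department independently affects the outcome. The pooled gap is confounded — condition on department.
Within each level — Education: 83.0% vs 75.5%; Fine Arts: 53.4% vs 44.2%; Biology: 34.6% vs 17.6%; Engineering: 20.6% vs 7.6% — the alumni-coaching scheme is higher every time.

increases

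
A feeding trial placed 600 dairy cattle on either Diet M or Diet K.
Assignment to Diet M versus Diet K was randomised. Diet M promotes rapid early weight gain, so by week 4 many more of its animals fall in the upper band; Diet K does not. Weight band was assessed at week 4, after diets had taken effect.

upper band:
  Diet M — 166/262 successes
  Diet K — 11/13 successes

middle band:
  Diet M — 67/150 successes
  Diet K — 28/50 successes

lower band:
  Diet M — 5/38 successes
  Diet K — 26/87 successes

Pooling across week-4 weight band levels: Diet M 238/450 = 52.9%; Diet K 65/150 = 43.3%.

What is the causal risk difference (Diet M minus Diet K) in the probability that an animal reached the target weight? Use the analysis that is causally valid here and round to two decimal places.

Stratifying would compare diets among dairy cattle the diets themselves sorted into week-4 weight band groups — a form of selection on an intermediate. The unconditioned pooled rates give the total causal effect.
The causal difference is the pooled difference: 0.529 − 0.433 = +0.096.

+0.10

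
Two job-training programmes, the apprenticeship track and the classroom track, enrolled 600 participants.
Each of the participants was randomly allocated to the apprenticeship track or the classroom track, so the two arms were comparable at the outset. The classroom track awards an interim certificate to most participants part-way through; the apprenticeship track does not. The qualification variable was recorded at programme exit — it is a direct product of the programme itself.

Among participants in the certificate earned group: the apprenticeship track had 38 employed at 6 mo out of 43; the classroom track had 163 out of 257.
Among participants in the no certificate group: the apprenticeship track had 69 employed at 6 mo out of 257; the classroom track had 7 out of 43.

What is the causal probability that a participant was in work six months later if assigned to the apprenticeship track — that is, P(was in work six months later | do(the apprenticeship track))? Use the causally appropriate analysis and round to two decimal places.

The qualification attained during the programme-specific comparison favours the apprenticeship track throughout, but the pooled figures favour the classroom track. The question is whether to condition on qualification attained during the programme.
Stratifying would compare programmes among participants the programmes themselves sorted into qualification attained during the programme groups — a form of selection on an intermediate. The unconditioned pooled rates give the total causal effect.
So P(outcome | do(the apprenticeship track)) is just the pooled rate for the apprenticeship track: 107/300 = 0.357.

0.36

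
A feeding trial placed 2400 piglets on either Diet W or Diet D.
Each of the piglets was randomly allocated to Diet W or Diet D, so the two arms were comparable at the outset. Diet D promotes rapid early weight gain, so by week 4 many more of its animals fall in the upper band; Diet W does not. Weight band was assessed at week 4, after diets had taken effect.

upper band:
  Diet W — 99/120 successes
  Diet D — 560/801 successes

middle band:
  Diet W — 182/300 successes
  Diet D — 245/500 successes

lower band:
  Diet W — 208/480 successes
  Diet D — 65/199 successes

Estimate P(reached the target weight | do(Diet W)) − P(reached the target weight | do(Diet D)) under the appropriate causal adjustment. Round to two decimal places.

Within every week-4 weight band level Diet W has the higher rate, yet pooled Diet D does — Simpson's reversal.
Week-4 weight band here is a post-treatment variable shaped by the diet; conditioning on it would introduce bias rather than remove it. The overall comparison is the causal one.
The causal difference is the pooled difference: 0.543 − 0.580 = -0.037.

-0.04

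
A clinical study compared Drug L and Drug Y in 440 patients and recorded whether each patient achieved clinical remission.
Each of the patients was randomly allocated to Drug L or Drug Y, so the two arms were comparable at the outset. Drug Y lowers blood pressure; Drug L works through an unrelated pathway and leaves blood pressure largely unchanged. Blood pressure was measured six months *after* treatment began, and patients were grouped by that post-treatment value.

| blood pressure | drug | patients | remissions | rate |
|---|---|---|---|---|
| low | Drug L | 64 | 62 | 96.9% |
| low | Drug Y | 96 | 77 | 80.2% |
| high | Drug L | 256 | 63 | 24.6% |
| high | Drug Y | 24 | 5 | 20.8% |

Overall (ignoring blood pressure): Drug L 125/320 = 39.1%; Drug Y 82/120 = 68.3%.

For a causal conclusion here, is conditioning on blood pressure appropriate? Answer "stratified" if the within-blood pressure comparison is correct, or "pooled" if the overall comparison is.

The blood pressure-specific comparison favours Drug L throughout, but the pooled figures favour Drug Y. The question is whether to condition on blood pressure.
Stratifying would compare drugs among patients the drugs themselves sorted into blood pressure groups — a form of selection on an intermediate. The unconditioned pooled rates give the total causal effect.
Pooled: Drug L 39.1% vs Drug Y 68.3%; Drug Y is higher overall.

pooled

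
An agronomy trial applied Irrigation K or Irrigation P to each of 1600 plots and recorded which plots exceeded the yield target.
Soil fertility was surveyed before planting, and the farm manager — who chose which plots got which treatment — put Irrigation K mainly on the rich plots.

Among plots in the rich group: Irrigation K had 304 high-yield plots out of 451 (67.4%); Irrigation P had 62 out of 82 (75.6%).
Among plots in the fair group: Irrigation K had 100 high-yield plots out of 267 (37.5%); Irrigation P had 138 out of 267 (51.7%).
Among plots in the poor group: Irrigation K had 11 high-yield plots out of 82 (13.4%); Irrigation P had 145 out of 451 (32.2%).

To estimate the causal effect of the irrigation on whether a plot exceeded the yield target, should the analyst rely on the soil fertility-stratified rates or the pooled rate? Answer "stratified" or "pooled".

The imbalance in soil fertility arose from how plots were allocated, not from anything the irrigation did; and soil fertility independently affects the outcome. The pooled gap is confounded — condition on soil fertility.
Within each level — rich: 67.4% vs 75.6%; fair: 37.5% vs 51.7%; poor: 13.4% vs 32.2% — Irrigation P is higher every time.

stratified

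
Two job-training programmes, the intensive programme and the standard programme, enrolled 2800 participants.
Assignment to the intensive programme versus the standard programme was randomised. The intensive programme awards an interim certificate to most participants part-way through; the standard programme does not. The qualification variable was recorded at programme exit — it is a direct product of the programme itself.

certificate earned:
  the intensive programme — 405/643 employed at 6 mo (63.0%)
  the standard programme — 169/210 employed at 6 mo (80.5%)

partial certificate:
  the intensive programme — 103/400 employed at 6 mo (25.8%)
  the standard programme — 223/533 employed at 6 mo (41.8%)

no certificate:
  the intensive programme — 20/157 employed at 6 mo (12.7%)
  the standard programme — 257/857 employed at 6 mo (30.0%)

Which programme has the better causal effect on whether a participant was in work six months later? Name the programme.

Qualification attained during the programme here is a post-treatment variable shaped by the programme; conditioning on it would introduce bias rather than remove it. The overall comparison is the causal one.
Pooled: the intensive programme 44.0% vs the standard programme 40.6%; the intensive programme is higher overall.

the intensive programme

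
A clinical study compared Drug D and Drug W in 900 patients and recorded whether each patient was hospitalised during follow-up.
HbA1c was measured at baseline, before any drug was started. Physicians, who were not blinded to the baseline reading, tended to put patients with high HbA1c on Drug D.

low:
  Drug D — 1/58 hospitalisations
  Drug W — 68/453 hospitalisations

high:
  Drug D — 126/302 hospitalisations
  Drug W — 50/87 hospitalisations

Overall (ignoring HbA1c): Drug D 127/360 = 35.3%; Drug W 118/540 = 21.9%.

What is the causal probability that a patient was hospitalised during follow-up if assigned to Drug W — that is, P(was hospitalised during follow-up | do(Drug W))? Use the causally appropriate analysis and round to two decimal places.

0.33

Within every HbA1c level Drug D has the lower rate, yet pooled Drug W does — Simpson's reversal.
Since HbA1c is a pre-existing factor (not a product of the drug) and it affects the outcome on its own, it is a confounder. The stratified rates, not the pooled rate, identify the causal effect.
Standardising Drug W to the population HbA1c mix: 0.568·68/453 + 0.432·50/87 = 0.334.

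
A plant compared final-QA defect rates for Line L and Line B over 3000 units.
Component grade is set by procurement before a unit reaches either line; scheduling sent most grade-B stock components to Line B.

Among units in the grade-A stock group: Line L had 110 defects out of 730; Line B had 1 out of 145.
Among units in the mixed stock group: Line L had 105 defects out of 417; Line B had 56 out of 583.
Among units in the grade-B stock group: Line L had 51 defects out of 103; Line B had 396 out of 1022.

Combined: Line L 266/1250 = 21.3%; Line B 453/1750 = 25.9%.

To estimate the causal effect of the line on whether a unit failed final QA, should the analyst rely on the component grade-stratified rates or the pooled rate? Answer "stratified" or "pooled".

Within every component grade level Line B has the lower rate, yet pooled Line L does — Simpson's reversal.
Component grade differs across lines for reasons unrelated to any effect of the line itself, and it separately predicts the outcome — a classic confounder. We must compare within component grade levels.
Within each level — grade-A stock: 15.1% vs 0.7%; mixed stock: 25.2% vs 9.6%; grade-B stock: 49.5% vs 38.7% — Line B is lower every time.

stratified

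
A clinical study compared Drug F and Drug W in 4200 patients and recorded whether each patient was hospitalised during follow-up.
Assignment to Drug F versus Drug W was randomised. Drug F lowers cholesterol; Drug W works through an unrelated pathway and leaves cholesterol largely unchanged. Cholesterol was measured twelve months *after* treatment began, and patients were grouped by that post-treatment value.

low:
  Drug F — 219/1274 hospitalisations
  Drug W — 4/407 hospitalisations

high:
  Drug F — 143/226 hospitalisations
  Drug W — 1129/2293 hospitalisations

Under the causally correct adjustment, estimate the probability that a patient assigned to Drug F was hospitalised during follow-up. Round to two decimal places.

0.24

Within every cholesterol level Drug W has the lower rate, yet pooled Drug F does — Simpson's reversal.
Cholesterol lies on the pathway drug → cholesterol → outcome, so adjusting for it blocks the indirect effect. For the total causal effect of drug, use the unadjusted pooled rates.
So P(outcome | do(Drug F)) is just the pooled rate for Drug F: 362/1500 = 0.241.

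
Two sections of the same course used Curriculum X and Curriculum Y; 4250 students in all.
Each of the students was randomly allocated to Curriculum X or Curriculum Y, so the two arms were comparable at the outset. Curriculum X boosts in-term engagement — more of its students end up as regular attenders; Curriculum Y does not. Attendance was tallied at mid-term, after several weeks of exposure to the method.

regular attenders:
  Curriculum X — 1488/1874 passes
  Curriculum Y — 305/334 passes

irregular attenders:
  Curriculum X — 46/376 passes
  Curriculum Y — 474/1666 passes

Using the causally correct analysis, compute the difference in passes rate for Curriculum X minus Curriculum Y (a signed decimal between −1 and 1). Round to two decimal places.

+0.29

Mid-term attendance lies on the pathway teaching method → mid-term attendance → outcome, so adjusting for it blocks the indirect effect. For the total causal effect of teaching method, use the unadjusted pooled rates.
The causal difference is the pooled difference: 0.682 − 0.390 = +0.292.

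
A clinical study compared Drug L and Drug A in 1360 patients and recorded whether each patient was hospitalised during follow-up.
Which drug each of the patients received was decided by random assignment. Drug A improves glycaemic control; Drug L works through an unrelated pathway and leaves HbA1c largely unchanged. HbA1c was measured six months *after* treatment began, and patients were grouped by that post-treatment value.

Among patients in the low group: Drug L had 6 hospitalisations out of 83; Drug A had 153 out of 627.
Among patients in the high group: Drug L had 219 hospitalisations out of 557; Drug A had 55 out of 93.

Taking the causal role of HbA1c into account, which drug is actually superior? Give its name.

The stratified and pooled comparisons disagree (Drug L wins within each HbA1c; Drug A wins overall), so the answer turns on the causal role of HbA1c.
Stratifying would compare drugs among patients the drugs themselves sorted into HbA1c groups — a form of selection on an intermediate. The unconditioned pooled rates give the total causal effect.
Pooled: Drug L 35.2% vs Drug A 28.9%; Drug A is lower overall.

Drug A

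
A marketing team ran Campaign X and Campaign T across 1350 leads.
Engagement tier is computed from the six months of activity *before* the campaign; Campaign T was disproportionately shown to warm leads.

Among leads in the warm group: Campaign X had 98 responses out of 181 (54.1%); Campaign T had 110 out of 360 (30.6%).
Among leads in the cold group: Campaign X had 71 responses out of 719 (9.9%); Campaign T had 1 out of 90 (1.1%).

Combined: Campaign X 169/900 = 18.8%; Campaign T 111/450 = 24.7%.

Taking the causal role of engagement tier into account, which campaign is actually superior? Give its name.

Campaign X

Within every engagement tier level Campaign X has the higher rate, yet pooled Campaign T does — Simpson's reversal.
Engagement tier differs across campaigns for reasons unrelated to any effect of the campaign itself, and it separately predicts the outcome — a classic confounder. We must compare within engagement tier levels.
Within each level — warm: 54.1% vs 30.6%; cold: 9.9% vs 1.1% — Campaign X is higher every time.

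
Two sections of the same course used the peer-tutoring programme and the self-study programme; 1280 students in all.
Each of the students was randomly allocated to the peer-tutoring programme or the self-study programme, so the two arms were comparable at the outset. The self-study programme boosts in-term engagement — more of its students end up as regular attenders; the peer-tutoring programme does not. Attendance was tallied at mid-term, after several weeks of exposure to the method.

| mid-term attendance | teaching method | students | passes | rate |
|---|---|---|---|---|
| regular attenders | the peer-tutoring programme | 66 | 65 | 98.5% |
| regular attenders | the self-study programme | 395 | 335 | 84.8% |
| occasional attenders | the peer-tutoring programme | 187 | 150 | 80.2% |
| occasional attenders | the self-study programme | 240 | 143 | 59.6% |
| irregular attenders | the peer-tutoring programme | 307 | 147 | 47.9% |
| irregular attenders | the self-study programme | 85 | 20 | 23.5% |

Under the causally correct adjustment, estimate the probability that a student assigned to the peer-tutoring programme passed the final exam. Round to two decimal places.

Mid-term attendance is downstream of the teaching method. One should not condition on a consequence of treatment, so the overall rates are the right comparison.
So P(outcome | do(the peer-tutoring programme)) is just the pooled rate for the peer-tutoring programme: 362/560 = 0.646.

0.65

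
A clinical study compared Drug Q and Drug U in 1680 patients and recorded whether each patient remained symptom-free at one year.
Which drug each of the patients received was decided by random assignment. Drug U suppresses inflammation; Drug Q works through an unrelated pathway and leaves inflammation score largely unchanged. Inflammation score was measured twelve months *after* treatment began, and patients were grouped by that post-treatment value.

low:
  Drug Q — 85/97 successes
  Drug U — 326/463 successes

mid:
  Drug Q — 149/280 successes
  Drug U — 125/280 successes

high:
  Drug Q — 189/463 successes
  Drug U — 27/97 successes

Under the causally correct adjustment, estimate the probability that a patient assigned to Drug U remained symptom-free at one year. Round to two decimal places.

0.57

Inflammation score is recorded after the drug and is itself shifted by it — it sits on the causal path from drug to outcome. Conditioning on a mediator would strip out part of the effect we want; the pooled comparison gives the total causal effect.
So P(outcome | do(Drug U)) is just the pooled rate for Drug U: 478/840 = 0.569.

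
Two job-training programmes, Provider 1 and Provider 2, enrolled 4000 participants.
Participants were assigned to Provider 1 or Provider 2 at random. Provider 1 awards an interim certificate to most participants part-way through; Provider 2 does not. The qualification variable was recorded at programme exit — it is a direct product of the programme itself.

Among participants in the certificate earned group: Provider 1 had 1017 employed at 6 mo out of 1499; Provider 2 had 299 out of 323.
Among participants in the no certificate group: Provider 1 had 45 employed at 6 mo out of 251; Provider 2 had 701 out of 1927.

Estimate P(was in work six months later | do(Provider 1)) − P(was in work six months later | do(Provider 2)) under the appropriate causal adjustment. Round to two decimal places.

+0.16

Qualification attained during the programme here is a post-treatment variable shaped by the programme; conditioning on it would introduce bias rather than remove it. The overall comparison is the causal one.
The causal difference is the pooled difference: 0.607 − 0.444 = +0.162.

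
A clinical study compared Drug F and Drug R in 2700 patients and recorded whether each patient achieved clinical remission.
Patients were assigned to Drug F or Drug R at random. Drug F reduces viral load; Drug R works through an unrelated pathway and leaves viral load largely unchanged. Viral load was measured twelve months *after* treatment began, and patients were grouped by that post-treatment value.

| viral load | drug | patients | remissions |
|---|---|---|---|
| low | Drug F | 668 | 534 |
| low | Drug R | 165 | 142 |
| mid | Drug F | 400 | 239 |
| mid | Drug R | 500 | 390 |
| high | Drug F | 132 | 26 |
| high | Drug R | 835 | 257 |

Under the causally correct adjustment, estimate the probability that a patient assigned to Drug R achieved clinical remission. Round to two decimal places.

The stratified and pooled comparisons disagree (Drug R wins within each viral load; Drug F wins overall), so the answer turns on the causal role of viral load.
Viral load is recorded after the drug and is itself shifted by it — it sits on the causal path from drug to outcome. Conditioning on a mediator would strip out part of the effect we want; the pooled comparison gives the total causal effect.
So P(outcome | do(Drug R)) is just the pooled rate for Drug R: 789/1500 = 0.526.

0.53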